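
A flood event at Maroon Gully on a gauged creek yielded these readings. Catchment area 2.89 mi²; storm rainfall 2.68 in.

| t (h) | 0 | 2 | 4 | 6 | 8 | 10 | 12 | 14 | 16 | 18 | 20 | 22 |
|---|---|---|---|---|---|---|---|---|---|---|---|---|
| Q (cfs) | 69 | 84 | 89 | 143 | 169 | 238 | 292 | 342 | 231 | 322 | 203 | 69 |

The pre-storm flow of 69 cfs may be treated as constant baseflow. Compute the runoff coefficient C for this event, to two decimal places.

C ≈ 0.57

ΣQ_DR = 1423 cfs; V = ΣQ_DR·Δt = 1.025 × 10^7 ft³.
Runoff depth d = V / A = 1.526 in.
C = d / P = 1.526 / 2.68 = 0.57.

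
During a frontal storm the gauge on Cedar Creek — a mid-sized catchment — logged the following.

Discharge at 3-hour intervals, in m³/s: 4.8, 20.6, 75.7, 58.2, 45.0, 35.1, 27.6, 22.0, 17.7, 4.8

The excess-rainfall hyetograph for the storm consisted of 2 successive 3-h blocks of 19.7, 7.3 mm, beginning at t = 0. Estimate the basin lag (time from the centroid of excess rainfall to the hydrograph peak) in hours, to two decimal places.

Centroid of excess rainfall: t_c = Σ P_i·t̄_i / ΣP_i = 2.3111 h (block centres at 1.5, 4.5 h).
Hydrograph peak occurs at t = 6 h, so basin lag t_L = 6 − 2.3111 = 3.69 h.

t_L ≈ 3.69 h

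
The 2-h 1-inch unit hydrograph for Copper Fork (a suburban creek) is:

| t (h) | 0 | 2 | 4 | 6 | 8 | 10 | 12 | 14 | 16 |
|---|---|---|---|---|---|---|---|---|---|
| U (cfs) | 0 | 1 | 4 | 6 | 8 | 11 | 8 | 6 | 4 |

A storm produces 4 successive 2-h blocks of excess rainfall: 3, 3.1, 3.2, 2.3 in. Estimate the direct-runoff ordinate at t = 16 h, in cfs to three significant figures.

By discrete convolution, Q_j = Σ (P_i / 1 in) · U_{j−i}.
At t = 16 h (j=8): Q = (3/1)·4 + (3.1/1)·6 + (3.2/1)·8 + (2.3/1)·11 = 81.5 cfs.

Q ≈ 81.5 cfs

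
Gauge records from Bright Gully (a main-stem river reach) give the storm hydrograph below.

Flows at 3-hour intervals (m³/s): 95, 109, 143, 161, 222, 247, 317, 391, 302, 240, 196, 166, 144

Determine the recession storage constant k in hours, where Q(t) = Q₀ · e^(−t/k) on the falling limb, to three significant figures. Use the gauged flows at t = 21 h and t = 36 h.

On the falling limb, Q drops from 391 to 144 m³/s between t = 21 h and t = 36 h (Δt = 15 h).
k = −Δt / ln(Q₂/Q₁) = −15 / ln(144/391) = 15.0 h.

k ≈ 15.0 h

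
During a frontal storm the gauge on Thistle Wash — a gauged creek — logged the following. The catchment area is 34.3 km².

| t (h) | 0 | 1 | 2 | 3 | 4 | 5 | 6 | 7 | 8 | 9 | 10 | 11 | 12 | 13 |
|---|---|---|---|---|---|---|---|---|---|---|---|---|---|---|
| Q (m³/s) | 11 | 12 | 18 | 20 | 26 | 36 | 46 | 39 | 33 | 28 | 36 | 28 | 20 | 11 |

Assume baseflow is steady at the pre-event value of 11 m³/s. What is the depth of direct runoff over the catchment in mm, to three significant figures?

Direct runoff: 0.0, 1.0, 7.0, 9.0, 15.0, 25.0, 35.0, 28.0, 22.0, 17.0, 25.0, 17.0, 9.0, 0.0 m³/s; ΣQ_DR = 210.0 m³/s.
V = ΣQ_DR · Δt = 210.0 × 3600 s = 7.560 × 10^5 m³.
Over A = 34.3 km², depth = V / A = 22.0 mm.

d ≈ 22.0 mm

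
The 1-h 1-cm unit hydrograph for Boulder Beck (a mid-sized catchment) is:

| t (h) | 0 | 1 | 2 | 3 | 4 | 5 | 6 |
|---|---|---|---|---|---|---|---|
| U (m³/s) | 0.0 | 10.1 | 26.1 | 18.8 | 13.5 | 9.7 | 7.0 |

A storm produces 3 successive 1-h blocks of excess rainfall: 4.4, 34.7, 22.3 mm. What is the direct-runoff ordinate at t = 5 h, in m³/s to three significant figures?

By discrete convolution, Q_j = Σ (P_i / 10 mm) · U_{j−i}.
At t = 5 h (j=5): Q = (4.4/10)·9.7 + (34.7/10)·13.5 + (22.3/10)·18.8 = 93.0 m³/s.

Q ≈ 93.0 m³/s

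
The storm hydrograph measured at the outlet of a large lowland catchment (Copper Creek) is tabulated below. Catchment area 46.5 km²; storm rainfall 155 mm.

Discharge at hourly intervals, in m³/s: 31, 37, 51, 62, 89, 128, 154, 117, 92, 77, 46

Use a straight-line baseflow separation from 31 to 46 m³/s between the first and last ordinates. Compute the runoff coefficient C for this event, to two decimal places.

ΣQ_DR = 460.5 m³/s; V = ΣQ_DR·Δt = 1.658 × 10^6 m³.
Runoff depth d = V / A = 35.65 mm.
C = d / P = 35.65 / 155 = 0.23.

C ≈ 0.23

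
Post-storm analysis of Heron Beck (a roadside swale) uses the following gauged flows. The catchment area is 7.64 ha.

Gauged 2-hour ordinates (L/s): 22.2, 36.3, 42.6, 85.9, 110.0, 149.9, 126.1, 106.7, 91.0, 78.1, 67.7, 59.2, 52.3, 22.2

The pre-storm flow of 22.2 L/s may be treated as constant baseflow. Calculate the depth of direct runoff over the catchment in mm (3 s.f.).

d ≈ 69.7 mm

Direct runoff: 0.0, 14.1, 20.4, 63.7, 87.8, 127.7, 103.9, 84.5, 68.8, 55.9, 45.5, 37.0, 30.1, 0.0 L/s; ΣQ_DR = 739.4 L/s.
V = ΣQ_DR · Δt = 739.4 × 7200 s = 5.324 × 10^6 L.
Over A = 7.64 ha, depth = V / A = 69.7 mm.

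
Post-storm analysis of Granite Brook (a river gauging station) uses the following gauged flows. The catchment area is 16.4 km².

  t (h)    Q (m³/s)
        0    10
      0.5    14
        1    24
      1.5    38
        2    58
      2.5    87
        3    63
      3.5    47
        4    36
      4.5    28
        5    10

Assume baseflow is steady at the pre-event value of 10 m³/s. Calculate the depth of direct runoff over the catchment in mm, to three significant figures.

Direct runoff: 0.0, 4.0, 14.0, 28.0, 48.0, 77.0, 53.0, 37.0, 26.0, 18.0, 0.0 m³/s; ΣQ_DR = 305.0 m³/s.
V = ΣQ_DR · Δt = 305.0 × 1800 s = 5.490 × 10^5 m³.
Over A = 16.4 km², depth = V / A = 33.5 mm.

d ≈ 33.5 mm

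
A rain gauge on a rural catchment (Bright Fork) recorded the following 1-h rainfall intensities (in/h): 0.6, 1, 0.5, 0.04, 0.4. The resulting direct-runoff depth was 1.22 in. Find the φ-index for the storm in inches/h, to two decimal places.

φ ≈ 0.32 in/h

Only the 4 blocks with intensity above φ contribute runoff: 0.6, 1, 0.5, 0.4 in/h.
Σ(I−φ)·Δt = d  ⇒  (0.6+1+0.5+0.4 − 4φ)·1 = 1.22
φ = (2.500 − 1.22/1) / 4 = 0.32 in/h.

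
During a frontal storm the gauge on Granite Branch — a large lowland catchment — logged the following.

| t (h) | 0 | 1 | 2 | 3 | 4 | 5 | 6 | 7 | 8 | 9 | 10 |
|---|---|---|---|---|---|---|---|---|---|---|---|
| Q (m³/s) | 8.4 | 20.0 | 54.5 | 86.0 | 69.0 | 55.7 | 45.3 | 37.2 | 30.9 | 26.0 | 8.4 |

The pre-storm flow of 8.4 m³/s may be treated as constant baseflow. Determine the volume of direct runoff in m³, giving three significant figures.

V ≈ 1.26 × 10^6 m³

Direct-runoff ordinates (Q − Q_b): 0.0, 11.6, 46.1, 77.6, 60.6, 47.3, 36.9, 28.8, 22.5, 17.6, 0.0 m³/s.
ΣQ_DR = 349.0 m³/s.
With Δt = 1 h = 3600 s, V = ΣQ_DR · Δt = 349.0 × 3600 = 1.26 × 10^6 m³.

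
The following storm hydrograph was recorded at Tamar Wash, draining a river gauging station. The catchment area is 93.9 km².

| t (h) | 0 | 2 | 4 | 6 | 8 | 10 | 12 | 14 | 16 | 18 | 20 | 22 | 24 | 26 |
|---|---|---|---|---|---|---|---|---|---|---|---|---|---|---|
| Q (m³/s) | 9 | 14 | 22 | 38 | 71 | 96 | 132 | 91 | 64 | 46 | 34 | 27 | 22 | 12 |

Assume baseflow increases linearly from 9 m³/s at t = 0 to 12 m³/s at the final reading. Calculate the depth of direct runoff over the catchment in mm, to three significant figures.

d ≈ 40.7 mm

Direct runoff: 0.00, 4.77, 12.54, 28.31, 61.08, 85.85, 121.62, 80.38, 53.15, 34.92, 22.69, 15.46, 10.23, 0.00 m³/s; ΣQ_DR = 531.0 m³/s.
V = ΣQ_DR · Δt = 531.0 × 7200 s = 3.823 × 10^6 m³.
Over A = 93.9 km², depth = V / A = 40.7 mm.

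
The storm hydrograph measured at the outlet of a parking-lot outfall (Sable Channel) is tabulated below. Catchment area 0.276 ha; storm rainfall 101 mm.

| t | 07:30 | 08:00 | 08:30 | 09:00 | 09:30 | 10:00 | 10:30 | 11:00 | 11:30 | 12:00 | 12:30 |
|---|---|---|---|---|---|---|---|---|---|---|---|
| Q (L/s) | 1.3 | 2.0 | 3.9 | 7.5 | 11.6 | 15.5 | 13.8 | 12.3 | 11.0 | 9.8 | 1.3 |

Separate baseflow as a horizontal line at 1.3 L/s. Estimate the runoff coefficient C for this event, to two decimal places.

ΣQ_DR = 75.70 L/s; V = ΣQ_DR·Δt = 1.363 × 10^5 L.
Runoff depth d = V / A = 49.37 mm.
C = d / P = 49.37 / 101 = 0.49.

C ≈ 0.49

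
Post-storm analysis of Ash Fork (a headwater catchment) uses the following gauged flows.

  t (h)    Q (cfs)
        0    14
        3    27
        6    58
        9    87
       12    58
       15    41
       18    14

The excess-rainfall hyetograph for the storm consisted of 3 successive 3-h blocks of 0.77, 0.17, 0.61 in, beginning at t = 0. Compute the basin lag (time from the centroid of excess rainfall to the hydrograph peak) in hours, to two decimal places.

Centroid of excess rainfall: t_c = Σ P_i·t̄_i / ΣP_i = 4.1903 h (block centres at 1.5, 4.5, 7.5 h).
Hydrograph peak occurs at t = 9 h, so basin lag t_L = 9 − 4.1903 = 4.81 h.

t_L ≈ 4.81 h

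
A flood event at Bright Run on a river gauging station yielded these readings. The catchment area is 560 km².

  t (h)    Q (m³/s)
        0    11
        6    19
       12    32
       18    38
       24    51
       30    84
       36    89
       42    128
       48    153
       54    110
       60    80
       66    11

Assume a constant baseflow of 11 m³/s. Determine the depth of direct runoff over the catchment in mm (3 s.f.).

d ≈ 26.0 mm

Direct runoff: 0.0, 8.0, 21.0, 27.0, 40.0, 73.0, 78.0, 117.0, 142.0, 99.0, 69.0, 0.0 m³/s; ΣQ_DR = 674.0 m³/s.
V = ΣQ_DR · Δt = 674.0 × 21600 s = 1.456 × 10^7 m³.
Over A = 560 km², depth = V / A = 26.0 mm.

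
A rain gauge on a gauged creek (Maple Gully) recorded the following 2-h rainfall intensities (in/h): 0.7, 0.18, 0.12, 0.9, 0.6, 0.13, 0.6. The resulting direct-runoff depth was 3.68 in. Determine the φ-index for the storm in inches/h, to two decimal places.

Only the 4 blocks with intensity above φ contribute runoff: 0.7, 0.9, 0.6, 0.6 in/h.
Σ(I−φ)·Δt = d  ⇒  (0.7+0.9+0.6+0.6 − 4φ)·2 = 3.68
φ = (2.800 − 3.68/2) / 4 = 0.24 in/h.

φ ≈ 0.24 in/h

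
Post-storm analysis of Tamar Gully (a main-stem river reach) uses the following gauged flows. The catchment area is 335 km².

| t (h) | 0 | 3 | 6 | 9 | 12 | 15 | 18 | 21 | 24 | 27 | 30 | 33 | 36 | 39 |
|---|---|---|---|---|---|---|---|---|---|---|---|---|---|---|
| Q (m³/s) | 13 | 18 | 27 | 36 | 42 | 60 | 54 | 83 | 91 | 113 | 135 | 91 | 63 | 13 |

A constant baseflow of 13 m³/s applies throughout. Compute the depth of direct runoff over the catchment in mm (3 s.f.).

d ≈ 21.2 mm

Direct runoff: 0.0, 5.0, 14.0, 23.0, 29.0, 47.0, 41.0, 70.0, 78.0, 100.0, 122.0, 78.0, 50.0, 0.0 m³/s; ΣQ_DR = 657.0 m³/s.
V = ΣQ_DR · Δt = 657.0 × 10800 s = 7.096 × 10^6 m³.
Over A = 335 km², depth = V / A = 21.2 mm.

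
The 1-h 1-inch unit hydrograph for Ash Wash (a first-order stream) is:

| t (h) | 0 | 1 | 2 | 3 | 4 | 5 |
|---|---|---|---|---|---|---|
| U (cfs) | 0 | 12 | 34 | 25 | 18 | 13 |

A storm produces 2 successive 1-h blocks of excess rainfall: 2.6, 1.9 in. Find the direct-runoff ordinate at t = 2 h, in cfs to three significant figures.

Q ≈ 111 cfs

By discrete convolution, Q_j = Σ (P_i / 1 in) · U_{j−i}.
At t = 2 h (j=2): Q = (2.6/1)·34 + (1.9/1)·12 = 111 cfs.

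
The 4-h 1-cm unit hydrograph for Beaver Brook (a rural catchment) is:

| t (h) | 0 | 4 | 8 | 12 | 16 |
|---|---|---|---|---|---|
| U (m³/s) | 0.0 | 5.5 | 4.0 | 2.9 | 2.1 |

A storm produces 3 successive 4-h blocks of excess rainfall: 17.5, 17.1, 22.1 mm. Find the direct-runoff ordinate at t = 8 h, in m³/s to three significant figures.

Q ≈ 16.4 m³/s

By discrete convolution, Q_j = Σ (P_i / 10 mm) · U_{j−i}.
At t = 8 h (j=2): Q = (17.5/10)·4.0 + (17.1/10)·5.5 + (22.1/10)·0.0 = 16.4 m³/s.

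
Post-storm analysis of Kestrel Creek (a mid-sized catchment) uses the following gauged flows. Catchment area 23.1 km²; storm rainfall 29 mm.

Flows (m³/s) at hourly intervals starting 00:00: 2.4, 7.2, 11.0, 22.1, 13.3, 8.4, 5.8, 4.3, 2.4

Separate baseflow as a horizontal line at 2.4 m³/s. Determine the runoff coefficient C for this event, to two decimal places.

C ≈ 0.30

ΣQ_DR = 55.30 m³/s; V = ΣQ_DR·Δt = 1.991 × 10^5 m³.
Runoff depth d = V / A = 8.618 mm.
C = d / P = 8.618 / 29 = 0.30.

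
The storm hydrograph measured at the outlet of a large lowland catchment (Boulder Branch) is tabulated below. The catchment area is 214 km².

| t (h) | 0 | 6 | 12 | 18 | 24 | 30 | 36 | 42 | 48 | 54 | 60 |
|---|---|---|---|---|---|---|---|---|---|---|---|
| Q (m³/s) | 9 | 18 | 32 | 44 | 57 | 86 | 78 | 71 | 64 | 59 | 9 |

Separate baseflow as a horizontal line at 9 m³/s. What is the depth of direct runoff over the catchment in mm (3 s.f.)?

d ≈ 43.2 mm

Direct runoff: 0.0, 9.0, 23.0, 35.0, 48.0, 77.0, 69.0, 62.0, 55.0, 50.0, 0.0 m³/s; ΣQ_DR = 428.0 m³/s.
V = ΣQ_DR · Δt = 428.0 × 21600 s = 9.245 × 10^6 m³.
Over A = 214 km², depth = V / A = 43.2 mm.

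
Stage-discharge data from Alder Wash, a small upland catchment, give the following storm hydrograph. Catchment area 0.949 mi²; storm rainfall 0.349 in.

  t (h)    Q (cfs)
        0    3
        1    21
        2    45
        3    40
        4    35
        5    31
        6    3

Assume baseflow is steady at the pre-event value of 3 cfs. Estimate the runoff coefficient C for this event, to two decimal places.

ΣQ_DR = 157.0 cfs; V = ΣQ_DR·Δt = 5.652 × 10^5 ft³.
Runoff depth d = V / A = 0.2564 in.
C = d / P = 0.2564 / 0.349 = 0.73.

C ≈ 0.73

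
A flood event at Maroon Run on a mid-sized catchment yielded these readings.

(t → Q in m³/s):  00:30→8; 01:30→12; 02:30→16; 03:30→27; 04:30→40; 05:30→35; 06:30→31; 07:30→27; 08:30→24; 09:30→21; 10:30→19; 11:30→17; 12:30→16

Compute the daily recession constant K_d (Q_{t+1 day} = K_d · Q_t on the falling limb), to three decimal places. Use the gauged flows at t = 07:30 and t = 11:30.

K_d ≈ 0.062

Between t = 07:30 and t = 11:30 the flow falls from 27 to 17 m³/s over 4×1 h = 4 h.
Per-interval ratio K = (17/27)^(1/4) = 0.8908; K_d = K^(24/1) = 0.062.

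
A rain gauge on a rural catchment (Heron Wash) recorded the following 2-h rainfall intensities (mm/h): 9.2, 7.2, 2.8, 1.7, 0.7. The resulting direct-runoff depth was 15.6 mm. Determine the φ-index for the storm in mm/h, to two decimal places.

Only the 2 blocks with intensity above φ contribute runoff: 9.2, 7.2 mm/h.
Σ(I−φ)·Δt = d  ⇒  (9.2+7.2 − 2φ)·2 = 15.6
φ = (16.40 − 15.6/2) / 2 = 4.30 mm/h.

φ ≈ 4.30 mm/h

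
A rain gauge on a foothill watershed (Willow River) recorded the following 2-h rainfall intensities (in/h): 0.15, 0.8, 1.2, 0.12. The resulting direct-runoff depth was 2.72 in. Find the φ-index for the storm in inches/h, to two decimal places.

φ ≈ 0.32 in/h

Only the 2 blocks with intensity above φ contribute runoff: 0.8, 1.2 in/h.
Σ(I−φ)·Δt = d  ⇒  (0.8+1.2 − 2φ)·2 = 2.72
φ = (2.000 − 2.72/2) / 2 = 0.32 in/h.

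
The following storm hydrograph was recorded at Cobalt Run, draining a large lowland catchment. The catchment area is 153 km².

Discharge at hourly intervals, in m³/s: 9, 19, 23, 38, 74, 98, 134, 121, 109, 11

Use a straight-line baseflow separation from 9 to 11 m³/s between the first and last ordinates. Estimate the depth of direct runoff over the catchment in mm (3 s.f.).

Direct runoff: 0.00, 9.78, 13.56, 28.33, 64.11, 87.89, 123.67, 110.44, 98.22, 0.00 m³/s; ΣQ_DR = 536.0 m³/s.
V = ΣQ_DR · Δt = 536.0 × 3600 s = 1.930 × 10^6 m³.
Over A = 153 km², depth = V / A = 12.6 mm.

d ≈ 12.6 mm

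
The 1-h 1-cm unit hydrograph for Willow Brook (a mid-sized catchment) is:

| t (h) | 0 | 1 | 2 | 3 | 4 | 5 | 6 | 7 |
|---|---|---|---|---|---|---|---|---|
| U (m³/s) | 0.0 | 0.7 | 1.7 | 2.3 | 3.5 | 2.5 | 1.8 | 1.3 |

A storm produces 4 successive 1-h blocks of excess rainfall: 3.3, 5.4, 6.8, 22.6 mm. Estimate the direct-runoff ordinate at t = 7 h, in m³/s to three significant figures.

By discrete convolution, Q_j = Σ (P_i / 10 mm) · U_{j−i}.
At t = 7 h (j=7): Q = (3.3/10)·1.3 + (5.4/10)·1.8 + (6.8/10)·2.5 + (22.6/10)·3.5 = 11.0 m³/s.

Q ≈ 11.0 m³/s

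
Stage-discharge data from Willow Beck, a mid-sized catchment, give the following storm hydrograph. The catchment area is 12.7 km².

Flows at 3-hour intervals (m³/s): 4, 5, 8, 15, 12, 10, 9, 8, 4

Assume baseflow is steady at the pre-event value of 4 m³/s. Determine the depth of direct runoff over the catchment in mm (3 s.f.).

d ≈ 33.2 mm

Direct runoff: 0.0, 1.0, 4.0, 11.0, 8.0, 6.0, 5.0, 4.0, 0.0 m³/s; ΣQ_DR = 39.00 m³/s.
V = ΣQ_DR · Δt = 39.00 × 10800 s = 4.212 × 10^5 m³.
Over A = 12.7 km², depth = V / A = 33.2 mm.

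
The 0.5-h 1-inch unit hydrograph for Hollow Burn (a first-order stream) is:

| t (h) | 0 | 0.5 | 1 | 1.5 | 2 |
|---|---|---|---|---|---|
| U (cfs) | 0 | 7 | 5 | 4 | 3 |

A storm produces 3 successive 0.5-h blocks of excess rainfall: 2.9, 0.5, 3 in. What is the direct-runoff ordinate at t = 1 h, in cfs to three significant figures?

Q ≈ 18.0 cfs

By discrete convolution, Q_j = Σ (P_i / 1 in) · U_{j−i}.
At t = 1 h (j=2): Q = (2.9/1)·5 + (0.5/1)·7 + (3/1)·0 = 18.0 cfs.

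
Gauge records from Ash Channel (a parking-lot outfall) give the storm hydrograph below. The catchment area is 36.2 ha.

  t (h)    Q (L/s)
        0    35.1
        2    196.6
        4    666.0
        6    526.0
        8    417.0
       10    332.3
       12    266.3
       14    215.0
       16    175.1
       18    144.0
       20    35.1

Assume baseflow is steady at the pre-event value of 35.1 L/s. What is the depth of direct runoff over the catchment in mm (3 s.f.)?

d ≈ 52.2 mm

Direct runoff: 0.0, 161.5, 630.9, 490.9, 381.9, 297.2, 231.2, 179.9, 140.0, 108.9, 0.0 L/s; ΣQ_DR = 2622 L/s.
V = ΣQ_DR · Δt = 2622 × 7200 s = 1.888 × 10^7 L.
Over A = 36.2 ha, depth = V / A = 52.2 mm.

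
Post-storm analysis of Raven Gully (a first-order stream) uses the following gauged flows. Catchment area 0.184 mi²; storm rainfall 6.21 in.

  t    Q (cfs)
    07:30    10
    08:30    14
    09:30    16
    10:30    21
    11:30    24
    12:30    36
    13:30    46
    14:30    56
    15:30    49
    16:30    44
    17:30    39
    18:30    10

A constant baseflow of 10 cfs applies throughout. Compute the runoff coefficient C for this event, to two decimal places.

ΣQ_DR = 245.0 cfs; V = ΣQ_DR·Δt = 8.820 × 10^5 ft³.
Runoff depth d = V / A = 2.063 in.
C = d / P = 2.063 / 6.21 = 0.33.

C ≈ 0.33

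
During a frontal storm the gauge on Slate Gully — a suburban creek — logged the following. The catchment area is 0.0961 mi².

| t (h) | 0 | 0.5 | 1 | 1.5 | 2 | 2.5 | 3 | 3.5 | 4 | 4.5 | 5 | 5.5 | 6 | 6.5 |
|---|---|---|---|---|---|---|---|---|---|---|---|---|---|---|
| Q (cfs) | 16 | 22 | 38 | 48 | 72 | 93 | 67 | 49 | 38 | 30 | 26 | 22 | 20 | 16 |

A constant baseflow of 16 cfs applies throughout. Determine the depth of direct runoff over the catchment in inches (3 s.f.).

Direct runoff: 0.0, 6.0, 22.0, 32.0, 56.0, 77.0, 51.0, 33.0, 22.0, 14.0, 10.0, 6.0, 4.0, 0.0 cfs; ΣQ_DR = 333.0 cfs.
V = ΣQ_DR · Δt = 333.0 × 1800 s = 5.994 × 10^5 ft³.
Over A = 0.0961 mi², depth = V / A = 2.68 in.

d ≈ 2.68 in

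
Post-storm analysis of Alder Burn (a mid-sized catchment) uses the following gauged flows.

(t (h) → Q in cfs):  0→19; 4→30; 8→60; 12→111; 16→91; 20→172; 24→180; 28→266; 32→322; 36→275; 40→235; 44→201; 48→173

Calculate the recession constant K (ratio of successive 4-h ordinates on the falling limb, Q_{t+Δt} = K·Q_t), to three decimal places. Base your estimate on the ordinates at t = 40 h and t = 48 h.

Using the recession-limb readings at t = 40 h and t = 48 h: Q falls from 235 to 173 cfs over 2 intervals.
K = (Q₂/Q₁)^(1/2) = (173/235)^(1/2) = 0.858.

K ≈ 0.858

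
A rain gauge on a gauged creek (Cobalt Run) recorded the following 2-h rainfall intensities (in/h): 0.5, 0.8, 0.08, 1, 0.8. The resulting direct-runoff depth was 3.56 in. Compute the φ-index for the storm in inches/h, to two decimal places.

φ ≈ 0.33 in/h

Only the 4 blocks with intensity above φ contribute runoff: 0.5, 0.8, 1, 0.8 in/h.
Σ(I−φ)·Δt = d  ⇒  (0.5+0.8+1+0.8 − 4φ)·2 = 3.56
φ = (3.100 − 3.56/2) / 4 = 0.33 in/h.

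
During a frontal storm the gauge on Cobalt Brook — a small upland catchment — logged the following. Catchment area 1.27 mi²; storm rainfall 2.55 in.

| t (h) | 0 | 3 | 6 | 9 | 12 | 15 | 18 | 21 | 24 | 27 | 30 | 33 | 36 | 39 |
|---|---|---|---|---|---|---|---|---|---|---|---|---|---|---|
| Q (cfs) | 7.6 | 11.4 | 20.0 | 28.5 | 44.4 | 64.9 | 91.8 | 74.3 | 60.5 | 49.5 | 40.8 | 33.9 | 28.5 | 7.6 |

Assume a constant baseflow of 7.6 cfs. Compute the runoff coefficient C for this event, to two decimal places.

C ≈ 0.66

ΣQ_DR = 457.3 cfs; V = ΣQ_DR·Δt = 4.939 × 10^6 ft³.
Runoff depth d = V / A = 1.674 in.
C = d / P = 1.674 / 2.55 = 0.66.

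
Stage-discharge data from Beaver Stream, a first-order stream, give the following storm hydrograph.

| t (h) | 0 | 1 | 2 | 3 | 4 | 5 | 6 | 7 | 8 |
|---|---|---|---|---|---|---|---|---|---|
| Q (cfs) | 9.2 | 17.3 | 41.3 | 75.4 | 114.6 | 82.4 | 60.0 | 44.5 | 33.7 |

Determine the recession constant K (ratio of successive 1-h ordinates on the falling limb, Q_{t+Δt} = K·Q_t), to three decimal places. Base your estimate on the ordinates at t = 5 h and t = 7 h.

K ≈ 0.735

Using the recession-limb readings at t = 5 h and t = 7 h: Q falls from 82.4 to 44.5 cfs over 2 intervals.
K = (Q₂/Q₁)^(1/2) = (44.5/82.4)^(1/2) = 0.735.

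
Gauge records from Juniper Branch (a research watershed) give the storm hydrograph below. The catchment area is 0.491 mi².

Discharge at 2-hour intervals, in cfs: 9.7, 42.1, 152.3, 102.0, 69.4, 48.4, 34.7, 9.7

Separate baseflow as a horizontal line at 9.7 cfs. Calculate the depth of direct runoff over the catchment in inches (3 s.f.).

Direct runoff: 0.0, 32.4, 142.6, 92.3, 59.7, 38.7, 25.0, 0.0 cfs; ΣQ_DR = 390.7 cfs.
V = ΣQ_DR · Δt = 390.7 × 7200 s = 2.813 × 10^6 ft³.
Over A = 0.491 mi², depth = V / A = 2.47 in.

d ≈ 2.47 in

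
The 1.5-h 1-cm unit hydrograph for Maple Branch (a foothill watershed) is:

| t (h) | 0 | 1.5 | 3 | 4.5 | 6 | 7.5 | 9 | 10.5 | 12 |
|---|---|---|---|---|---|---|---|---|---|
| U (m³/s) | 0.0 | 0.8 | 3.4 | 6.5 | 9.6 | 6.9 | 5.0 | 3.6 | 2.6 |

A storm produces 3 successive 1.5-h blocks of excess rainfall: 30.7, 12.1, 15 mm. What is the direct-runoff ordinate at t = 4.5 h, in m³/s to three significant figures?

Q ≈ 25.3 m³/s

By discrete convolution, Q_j = Σ (P_i / 10 mm) · U_{j−i}.
At t = 4.5 h (j=3): Q = (30.7/10)·6.5 + (12.1/10)·3.4 + (15/10)·0.8 = 25.3 m³/s.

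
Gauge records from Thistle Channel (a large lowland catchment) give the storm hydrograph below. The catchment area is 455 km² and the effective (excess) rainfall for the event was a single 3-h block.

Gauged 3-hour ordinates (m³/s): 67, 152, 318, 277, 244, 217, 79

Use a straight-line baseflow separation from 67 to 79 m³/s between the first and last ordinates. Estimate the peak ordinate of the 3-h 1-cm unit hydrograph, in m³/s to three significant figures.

U_p ≈ 123 m³/s

Direct runoff: 0.00, 83.00, 247.00, 204.00, 169.00, 140.00, 0.00 m³/s; ΣQ_DR = 843.0 m³/s, peak = 247.00 m³/s.
Runoff depth d = ΣQ_DR·Δt / A = 843.0 × 10800 / (455 km²) = 20.01 mm.
The 1-cm UH is the DRH scaled by (10 mm)/d, so U_p = 247.00 × 10/20.01 = 123 m³/s.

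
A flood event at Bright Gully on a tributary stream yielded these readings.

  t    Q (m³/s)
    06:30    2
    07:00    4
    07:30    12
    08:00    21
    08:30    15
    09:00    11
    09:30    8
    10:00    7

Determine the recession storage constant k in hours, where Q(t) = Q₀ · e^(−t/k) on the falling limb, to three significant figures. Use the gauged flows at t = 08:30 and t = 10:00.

k ≈ 1.97 h

On the falling limb, Q drops from 15 to 7 m³/s between t = 08:30 and t = 10:00 (Δt = 1.5 h).
k = −Δt / ln(Q₂/Q₁) = −1.5 / ln(7/15) = 1.97 h.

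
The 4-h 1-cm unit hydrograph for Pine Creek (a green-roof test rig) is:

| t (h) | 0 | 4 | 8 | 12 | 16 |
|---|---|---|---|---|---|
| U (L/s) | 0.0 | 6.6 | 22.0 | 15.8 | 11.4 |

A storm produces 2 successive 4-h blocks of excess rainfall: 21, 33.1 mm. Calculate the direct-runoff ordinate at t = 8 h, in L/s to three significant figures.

By discrete convolution, Q_j = Σ (P_i / 10 mm) · U_{j−i}.
At t = 8 h (j=2): Q = (21/10)·22.0 + (33.1/10)·6.6 = 68.0 L/s.

Q ≈ 68.0 L/s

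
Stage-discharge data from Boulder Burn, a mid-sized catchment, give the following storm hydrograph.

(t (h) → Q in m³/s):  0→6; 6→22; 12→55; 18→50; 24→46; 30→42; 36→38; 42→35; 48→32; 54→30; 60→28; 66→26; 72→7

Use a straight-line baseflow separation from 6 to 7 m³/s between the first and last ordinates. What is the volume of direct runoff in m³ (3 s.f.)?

V ≈ 7.18 × 10^6 m³

Direct-runoff ordinates (Q − Q_b): 0.00, 15.92, 48.83, 43.75, 39.67, 35.58, 31.50, 28.42, 25.33, 23.25, 21.17, 19.08, 0.00 m³/s.
ΣQ_DR = 332.5 m³/s.
With Δt = 6 h = 21600 s, V = ΣQ_DR · Δt = 332.5 × 21600 = 7.18 × 10^6 m³.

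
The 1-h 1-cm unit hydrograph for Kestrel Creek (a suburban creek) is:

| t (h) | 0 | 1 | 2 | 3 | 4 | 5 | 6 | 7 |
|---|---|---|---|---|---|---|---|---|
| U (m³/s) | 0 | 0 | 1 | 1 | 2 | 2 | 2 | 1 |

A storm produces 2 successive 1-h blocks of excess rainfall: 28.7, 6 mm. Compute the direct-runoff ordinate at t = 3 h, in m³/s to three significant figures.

Q ≈ 3.47 m³/s

By discrete convolution, Q_j = Σ (P_i / 10 mm) · U_{j−i}.
At t = 3 h (j=3): Q = (28.7/10)·1 + (6/10)·1 = 3.47 m³/s.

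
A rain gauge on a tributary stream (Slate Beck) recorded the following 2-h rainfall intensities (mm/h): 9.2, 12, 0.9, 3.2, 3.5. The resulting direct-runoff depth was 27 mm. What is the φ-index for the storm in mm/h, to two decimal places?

φ ≈ 3.85 mm/h

Only the 2 blocks with intensity above φ contribute runoff: 9.2, 12 mm/h.
Σ(I−φ)·Δt = d  ⇒  (9.2+12 − 2φ)·2 = 27
φ = (21.20 − 27/2) / 2 = 3.85 mm/h.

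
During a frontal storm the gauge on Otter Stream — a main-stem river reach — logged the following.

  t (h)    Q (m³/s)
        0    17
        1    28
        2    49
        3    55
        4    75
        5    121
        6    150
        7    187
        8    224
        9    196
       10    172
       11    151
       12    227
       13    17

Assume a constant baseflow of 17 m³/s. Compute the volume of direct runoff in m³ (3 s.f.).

Direct-runoff ordinates (Q − Q_b): 0.0, 11.0, 32.0, 38.0, 58.0, 104.0, 133.0, 170.0, 207.0, 179.0, 155.0, 134.0, 210.0, 0.0 m³/s.
ΣQ_DR = 1431 m³/s.
With Δt = 1 h = 3600 s, V = ΣQ_DR · Δt = 1431 × 3600 = 5.15 × 10^6 m³.

V ≈ 5.15 × 10^6 m³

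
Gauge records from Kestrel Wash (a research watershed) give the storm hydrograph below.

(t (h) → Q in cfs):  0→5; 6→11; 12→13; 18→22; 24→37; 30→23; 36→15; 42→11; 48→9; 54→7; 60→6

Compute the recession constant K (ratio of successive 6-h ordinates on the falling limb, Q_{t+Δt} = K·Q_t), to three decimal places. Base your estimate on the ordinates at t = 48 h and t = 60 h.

Using the recession-limb readings at t = 48 h and t = 60 h: Q falls from 9 to 6 cfs over 2 intervals.
K = (Q₂/Q₁)^(1/2) = (6/9)^(1/2) = 0.816.

K ≈ 0.816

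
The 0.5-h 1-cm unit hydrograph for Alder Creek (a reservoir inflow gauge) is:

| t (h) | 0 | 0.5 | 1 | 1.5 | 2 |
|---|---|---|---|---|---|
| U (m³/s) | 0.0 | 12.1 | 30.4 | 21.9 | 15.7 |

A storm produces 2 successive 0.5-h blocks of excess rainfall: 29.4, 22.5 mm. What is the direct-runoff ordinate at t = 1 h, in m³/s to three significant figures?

Q ≈ 117 m³/s

By discrete convolution, Q_j = Σ (P_i / 10 mm) · U_{j−i}.
At t = 1 h (j=2): Q = (29.4/10)·30.4 + (22.5/10)·12.1 = 117 m³/s.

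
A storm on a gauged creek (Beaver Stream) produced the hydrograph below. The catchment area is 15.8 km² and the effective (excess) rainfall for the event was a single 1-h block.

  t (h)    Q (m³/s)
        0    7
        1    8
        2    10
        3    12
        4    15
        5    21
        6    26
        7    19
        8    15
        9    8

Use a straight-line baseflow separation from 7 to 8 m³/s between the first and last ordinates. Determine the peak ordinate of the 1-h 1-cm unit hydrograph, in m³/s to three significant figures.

Direct runoff: 0.00, 0.89, 2.78, 4.67, 7.56, 13.44, 18.33, 11.22, 7.11, 0.00 m³/s; ΣQ_DR = 66.00 m³/s, peak = 18.33 m³/s.
Runoff depth d = ΣQ_DR·Δt / A = 66.00 × 3600 / (15.8 km²) = 15.04 mm.
The 1-cm UH is the DRH scaled by (10 mm)/d, so U_p = 18.33 × 10/15.04 = 12.2 m³/s.

U_p ≈ 12.2 m³/s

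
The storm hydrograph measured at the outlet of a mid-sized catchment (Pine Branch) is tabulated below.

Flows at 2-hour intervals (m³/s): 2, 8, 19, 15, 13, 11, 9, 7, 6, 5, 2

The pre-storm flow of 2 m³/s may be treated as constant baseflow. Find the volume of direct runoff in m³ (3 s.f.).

Direct-runoff ordinates (Q − Q_b): 0.0, 6.0, 17.0, 13.0, 11.0, 9.0, 7.0, 5.0, 4.0, 3.0, 0.0 m³/s.
ΣQ_DR = 75.00 m³/s.
With Δt = 2 h = 7200 s, V = ΣQ_DR · Δt = 75.00 × 7200 = 5.40 × 10^5 m³.

V ≈ 5.40 × 10^5 m³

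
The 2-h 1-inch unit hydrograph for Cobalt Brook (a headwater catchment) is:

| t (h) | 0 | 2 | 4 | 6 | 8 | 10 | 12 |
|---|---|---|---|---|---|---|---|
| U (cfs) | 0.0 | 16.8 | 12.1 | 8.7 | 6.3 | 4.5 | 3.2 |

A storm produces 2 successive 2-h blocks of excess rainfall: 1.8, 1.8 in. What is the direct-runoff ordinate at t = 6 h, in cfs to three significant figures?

By discrete convolution, Q_j = Σ (P_i / 1 in) · U_{j−i}.
At t = 6 h (j=3): Q = (1.8/1)·8.7 + (1.8/1)·12.1 = 37.4 cfs.

Q ≈ 37.4 cfs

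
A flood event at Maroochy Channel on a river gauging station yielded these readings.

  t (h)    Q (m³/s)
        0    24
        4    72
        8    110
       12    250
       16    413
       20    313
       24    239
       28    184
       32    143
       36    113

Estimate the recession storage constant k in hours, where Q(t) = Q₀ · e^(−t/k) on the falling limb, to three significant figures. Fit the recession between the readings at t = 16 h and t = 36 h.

k ≈ 15.4 h

On the falling limb, Q drops from 413 to 113 m³/s between t = 16 h and t = 36 h (Δt = 20 h).
k = −Δt / ln(Q₂/Q₁) = −20 / ln(113/413) = 15.4 h.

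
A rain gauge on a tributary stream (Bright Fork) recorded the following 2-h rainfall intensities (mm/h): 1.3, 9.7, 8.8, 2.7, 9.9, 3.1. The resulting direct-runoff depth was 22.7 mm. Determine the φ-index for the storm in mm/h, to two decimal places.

Only the 3 blocks with intensity above φ contribute runoff: 9.7, 8.8, 9.9 mm/h.
Σ(I−φ)·Δt = d  ⇒  (9.7+8.8+9.9 − 3φ)·2 = 22.7
φ = (28.40 − 22.7/2) / 3 = 5.68 mm/h.

φ ≈ 5.68 mm/h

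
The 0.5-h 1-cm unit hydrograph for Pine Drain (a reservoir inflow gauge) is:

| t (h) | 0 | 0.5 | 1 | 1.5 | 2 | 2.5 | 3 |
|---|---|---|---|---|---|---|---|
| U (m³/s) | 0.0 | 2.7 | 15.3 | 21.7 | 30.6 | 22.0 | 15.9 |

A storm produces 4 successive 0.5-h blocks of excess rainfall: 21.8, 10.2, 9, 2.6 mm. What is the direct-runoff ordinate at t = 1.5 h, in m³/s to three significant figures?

By discrete convolution, Q_j = Σ (P_i / 10 mm) · U_{j−i}.
At t = 1.5 h (j=3): Q = (21.8/10)·21.7 + (10.2/10)·15.3 + (9/10)·2.7 + (2.6/10)·0.0 = 65.3 m³/s.

Q ≈ 65.3 m³/s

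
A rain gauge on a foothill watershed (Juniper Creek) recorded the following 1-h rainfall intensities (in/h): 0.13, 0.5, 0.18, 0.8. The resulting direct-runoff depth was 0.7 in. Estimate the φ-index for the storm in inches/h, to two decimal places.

Only the 2 blocks with intensity above φ contribute runoff: 0.5, 0.8 in/h.
Σ(I−φ)·Δt = d  ⇒  (0.5+0.8 − 2φ)·1 = 0.7
φ = (1.300 − 0.7/1) / 2 = 0.30 in/h.

φ ≈ 0.30 in/h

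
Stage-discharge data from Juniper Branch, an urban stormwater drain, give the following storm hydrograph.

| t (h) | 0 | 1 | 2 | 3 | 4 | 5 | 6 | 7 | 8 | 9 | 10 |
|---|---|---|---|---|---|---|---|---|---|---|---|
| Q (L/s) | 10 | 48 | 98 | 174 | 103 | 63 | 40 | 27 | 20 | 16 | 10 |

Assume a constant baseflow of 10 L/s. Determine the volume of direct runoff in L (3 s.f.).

Direct-runoff ordinates (Q − Q_b): 0.0, 38.0, 88.0, 164.0, 93.0, 53.0, 30.0, 17.0, 10.0, 6.0, 0.0 L/s.
ΣQ_DR = 499.0 L/s.
With Δt = 1 h = 3600 s, V = ΣQ_DR · Δt = 499.0 × 3600 = 1.80 × 10^6 L.

V ≈ 1.80 × 10^6 L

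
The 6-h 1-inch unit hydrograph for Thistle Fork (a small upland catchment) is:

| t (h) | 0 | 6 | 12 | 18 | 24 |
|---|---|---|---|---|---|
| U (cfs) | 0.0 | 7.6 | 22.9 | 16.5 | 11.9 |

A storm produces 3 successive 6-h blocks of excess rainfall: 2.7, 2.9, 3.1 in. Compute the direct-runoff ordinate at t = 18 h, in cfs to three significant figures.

Q ≈ 135 cfs

By discrete convolution, Q_j = Σ (P_i / 1 in) · U_{j−i}.
At t = 18 h (j=3): Q = (2.7/1)·16.5 + (2.9/1)·22.9 + (3.1/1)·7.6 = 135 cfs.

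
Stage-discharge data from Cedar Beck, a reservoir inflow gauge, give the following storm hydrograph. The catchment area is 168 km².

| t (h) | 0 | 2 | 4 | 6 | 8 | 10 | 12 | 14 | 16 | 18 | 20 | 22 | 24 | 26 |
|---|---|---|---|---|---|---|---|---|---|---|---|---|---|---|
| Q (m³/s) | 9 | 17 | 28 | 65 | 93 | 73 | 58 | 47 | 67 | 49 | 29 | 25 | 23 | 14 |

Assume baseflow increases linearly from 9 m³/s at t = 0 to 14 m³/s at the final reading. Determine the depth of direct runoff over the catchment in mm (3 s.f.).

Direct runoff: 0.00, 7.62, 18.23, 54.85, 82.46, 62.08, 46.69, 35.31, 54.92, 36.54, 16.15, 11.77, 9.38, 0.00 m³/s; ΣQ_DR = 436.0 m³/s.
V = ΣQ_DR · Δt = 436.0 × 7200 s = 3.139 × 10^6 m³.
Over A = 168 km², depth = V / A = 18.7 mm.

d ≈ 18.7 mm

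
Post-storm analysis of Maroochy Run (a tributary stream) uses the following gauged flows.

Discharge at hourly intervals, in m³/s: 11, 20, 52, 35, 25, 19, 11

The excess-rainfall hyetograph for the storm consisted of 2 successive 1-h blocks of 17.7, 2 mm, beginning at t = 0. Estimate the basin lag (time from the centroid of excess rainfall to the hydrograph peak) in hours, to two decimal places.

t_L ≈ 1.40 h

Centroid of excess rainfall: t_c = Σ P_i·t̄_i / ΣP_i = 0.6015 h (block centres at 0.5, 1.5 h).
Hydrograph peak occurs at t = 2 h, so basin lag t_L = 2 − 0.6015 = 1.40 h.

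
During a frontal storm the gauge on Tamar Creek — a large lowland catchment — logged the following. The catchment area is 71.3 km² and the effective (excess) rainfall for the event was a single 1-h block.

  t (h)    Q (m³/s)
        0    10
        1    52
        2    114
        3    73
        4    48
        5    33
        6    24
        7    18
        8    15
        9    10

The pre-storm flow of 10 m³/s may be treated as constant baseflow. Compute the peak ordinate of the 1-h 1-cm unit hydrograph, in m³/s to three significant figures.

U_p ≈ 69.4 m³/s

Direct runoff: 0.0, 42.0, 104.0, 63.0, 38.0, 23.0, 14.0, 8.0, 5.0, 0.0 m³/s; ΣQ_DR = 297.0 m³/s, peak = 104.0 m³/s.
Runoff depth d = ΣQ_DR·Δt / A = 297.0 × 3600 / (71.3 km²) = 15.00 mm.
The 1-cm UH is the DRH scaled by (10 mm)/d, so U_p = 104.0 × 10/15.00 = 69.4 m³/s.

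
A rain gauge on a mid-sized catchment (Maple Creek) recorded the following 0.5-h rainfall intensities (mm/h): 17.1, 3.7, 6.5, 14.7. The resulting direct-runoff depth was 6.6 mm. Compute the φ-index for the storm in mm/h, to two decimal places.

Only the 2 blocks with intensity above φ contribute runoff: 17.1, 14.7 mm/h.
Σ(I−φ)·Δt = d  ⇒  (17.1+14.7 − 2φ)·0.5 = 6.6
φ = (31.80 − 6.6/0.5) / 2 = 9.30 mm/h.

φ ≈ 9.30 mm/h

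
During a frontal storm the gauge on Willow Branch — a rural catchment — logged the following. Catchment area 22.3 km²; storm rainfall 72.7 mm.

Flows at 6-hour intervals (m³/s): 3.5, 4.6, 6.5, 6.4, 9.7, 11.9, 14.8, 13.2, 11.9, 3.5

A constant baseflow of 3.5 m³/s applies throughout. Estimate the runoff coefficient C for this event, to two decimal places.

ΣQ_DR = 51.00 m³/s; V = ΣQ_DR·Δt = 1.102 × 10^6 m³.
Runoff depth d = V / A = 49.40 mm.
C = d / P = 49.40 / 72.7 = 0.68.

C ≈ 0.68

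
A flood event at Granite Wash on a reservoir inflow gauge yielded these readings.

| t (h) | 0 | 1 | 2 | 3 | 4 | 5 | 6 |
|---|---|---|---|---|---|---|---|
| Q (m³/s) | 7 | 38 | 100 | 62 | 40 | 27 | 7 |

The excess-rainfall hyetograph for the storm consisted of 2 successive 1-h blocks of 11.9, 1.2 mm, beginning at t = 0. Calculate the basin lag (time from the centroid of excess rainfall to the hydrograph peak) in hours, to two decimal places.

t_L ≈ 1.41 h

Centroid of excess rainfall: t_c = Σ P_i·t̄_i / ΣP_i = 0.5916 h (block centres at 0.5, 1.5 h).
Hydrograph peak occurs at t = 2 h, so basin lag t_L = 2 − 0.5916 = 1.41 h.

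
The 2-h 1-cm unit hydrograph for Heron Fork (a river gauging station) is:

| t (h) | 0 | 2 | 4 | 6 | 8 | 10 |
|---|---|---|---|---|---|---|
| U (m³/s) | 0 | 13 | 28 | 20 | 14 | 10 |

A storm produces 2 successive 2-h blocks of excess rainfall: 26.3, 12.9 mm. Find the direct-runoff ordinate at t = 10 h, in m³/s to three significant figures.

Q ≈ 44.4 m³/s

By discrete convolution, Q_j = Σ (P_i / 10 mm) · U_{j−i}.
At t = 10 h (j=5): Q = (26.3/10)·10 + (12.9/10)·14 = 44.4 m³/s.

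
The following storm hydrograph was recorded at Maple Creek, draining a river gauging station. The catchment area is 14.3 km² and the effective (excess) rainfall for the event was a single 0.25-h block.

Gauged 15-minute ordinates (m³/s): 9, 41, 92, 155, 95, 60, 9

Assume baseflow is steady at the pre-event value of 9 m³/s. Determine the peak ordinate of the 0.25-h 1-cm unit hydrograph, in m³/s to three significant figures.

Direct runoff: 0.0, 32.0, 83.0, 146.0, 86.0, 51.0, 0.0 m³/s; ΣQ_DR = 398.0 m³/s, peak = 146.0 m³/s.
Runoff depth d = ΣQ_DR·Δt / A = 398.0 × 900 / (14.3 km²) = 25.05 mm.
The 1-cm UH is the DRH scaled by (10 mm)/d, so U_p = 146.0 × 10/25.05 = 58.3 m³/s.

U_p ≈ 58.3 m³/s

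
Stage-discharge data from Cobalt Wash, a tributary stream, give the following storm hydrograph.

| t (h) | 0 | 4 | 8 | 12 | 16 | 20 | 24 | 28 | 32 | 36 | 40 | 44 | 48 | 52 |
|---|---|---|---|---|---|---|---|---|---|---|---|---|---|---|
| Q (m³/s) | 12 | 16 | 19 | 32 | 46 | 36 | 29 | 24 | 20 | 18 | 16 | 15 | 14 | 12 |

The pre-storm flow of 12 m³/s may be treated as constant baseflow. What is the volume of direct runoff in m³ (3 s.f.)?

V ≈ 2.03 × 10^6 m³

Direct-runoff ordinates (Q − Q_b): 0.0, 4.0, 7.0, 20.0, 34.0, 24.0, 17.0, 12.0, 8.0, 6.0, 4.0, 3.0, 2.0, 0.0 m³/s.
ΣQ_DR = 141.0 m³/s.
With Δt = 4 h = 14400 s, V = ΣQ_DR · Δt = 141.0 × 14400 = 2.03 × 10^6 m³.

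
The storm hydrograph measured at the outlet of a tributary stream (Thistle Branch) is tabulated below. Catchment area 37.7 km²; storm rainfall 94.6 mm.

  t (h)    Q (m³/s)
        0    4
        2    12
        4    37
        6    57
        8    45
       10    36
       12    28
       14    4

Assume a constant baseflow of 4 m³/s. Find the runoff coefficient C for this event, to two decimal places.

ΣQ_DR = 191.0 m³/s; V = ΣQ_DR·Δt = 1.375 × 10^6 m³.
Runoff depth d = V / A = 36.48 mm.
C = d / P = 36.48 / 94.6 = 0.39.

C ≈ 0.39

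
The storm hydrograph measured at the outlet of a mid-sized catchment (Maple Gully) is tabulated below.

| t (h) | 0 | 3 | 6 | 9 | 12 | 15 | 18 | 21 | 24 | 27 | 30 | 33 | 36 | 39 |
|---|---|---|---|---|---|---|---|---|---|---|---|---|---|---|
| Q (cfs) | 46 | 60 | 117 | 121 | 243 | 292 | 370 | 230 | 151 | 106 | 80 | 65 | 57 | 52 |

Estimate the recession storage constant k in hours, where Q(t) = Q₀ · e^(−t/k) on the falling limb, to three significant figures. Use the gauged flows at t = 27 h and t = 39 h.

k ≈ 16.8 h

On the falling limb, Q drops from 106 to 52 cfs between t = 27 h and t = 39 h (Δt = 12 h).
k = −Δt / ln(Q₂/Q₁) = −12 / ln(52/106) = 16.8 h.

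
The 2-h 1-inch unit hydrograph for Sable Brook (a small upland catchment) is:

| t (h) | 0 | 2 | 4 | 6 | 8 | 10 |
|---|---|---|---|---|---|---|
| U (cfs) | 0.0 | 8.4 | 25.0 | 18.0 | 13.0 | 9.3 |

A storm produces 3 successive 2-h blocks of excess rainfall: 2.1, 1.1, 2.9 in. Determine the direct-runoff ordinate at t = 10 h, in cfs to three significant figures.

Q ≈ 86.0 cfs

By discrete convolution, Q_j = Σ (P_i / 1 in) · U_{j−i}.
At t = 10 h (j=5): Q = (2.1/1)·9.3 + (1.1/1)·13.0 + (2.9/1)·18.0 = 86.0 cfs.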